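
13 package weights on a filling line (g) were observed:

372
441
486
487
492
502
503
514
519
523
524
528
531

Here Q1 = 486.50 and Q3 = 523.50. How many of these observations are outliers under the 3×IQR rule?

IQR = 37.00; fences at 486.50 − 111.00 = 375.50 and 523.50 + 111.00 = 634.50.
Outside the cutoffs: 372.

1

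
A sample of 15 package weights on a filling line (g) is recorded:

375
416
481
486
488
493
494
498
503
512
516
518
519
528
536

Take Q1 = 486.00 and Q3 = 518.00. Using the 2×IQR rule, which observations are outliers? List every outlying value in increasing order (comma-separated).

375, 416

IQR = Q3 − Q1 = 518.00 − 486.00 = 32.00.
Lower fence = Q1 − 2·IQR = 486.00 − 64.00 = 422.00.
Upper fence = Q3 + 2·IQR = 518.00 + 64.00 = 582.00.
375 < 422.00 → outlier.
416 < 422.00 → outlier.
All remaining values lie within [422.00, 582.00].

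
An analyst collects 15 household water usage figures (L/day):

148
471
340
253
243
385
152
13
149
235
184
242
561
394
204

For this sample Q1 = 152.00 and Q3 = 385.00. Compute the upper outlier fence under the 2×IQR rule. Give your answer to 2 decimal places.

IQR = Q3 − Q1 = 385.00 − 152.00 = 233.00.
Lower fence = Q1 − 2·IQR = 152.00 − 466.00 = -314.00.
Upper fence = Q3 + 2·IQR = 385.00 + 466.00 = 851.00.

851.00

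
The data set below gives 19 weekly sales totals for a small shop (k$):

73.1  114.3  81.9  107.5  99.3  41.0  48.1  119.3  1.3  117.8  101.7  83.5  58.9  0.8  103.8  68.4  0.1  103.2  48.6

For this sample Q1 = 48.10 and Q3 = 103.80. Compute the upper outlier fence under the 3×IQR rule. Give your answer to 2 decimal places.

270.90

IQR = Q3 − Q1 = 103.80 − 48.10 = 55.70.
Lower fence = Q1 − 3·IQR = 48.10 − 167.10 = -119.00.
Upper fence = Q3 + 3·IQR = 103.80 + 167.10 = 270.90.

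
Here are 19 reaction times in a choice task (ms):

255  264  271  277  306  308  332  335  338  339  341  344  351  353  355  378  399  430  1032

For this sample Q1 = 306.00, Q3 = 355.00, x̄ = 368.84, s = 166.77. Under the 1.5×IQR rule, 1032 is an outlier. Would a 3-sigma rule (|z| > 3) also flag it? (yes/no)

z = (1032 − 368.84) / 166.77 = 3.98.
|z| = 3.98 > 3.

yes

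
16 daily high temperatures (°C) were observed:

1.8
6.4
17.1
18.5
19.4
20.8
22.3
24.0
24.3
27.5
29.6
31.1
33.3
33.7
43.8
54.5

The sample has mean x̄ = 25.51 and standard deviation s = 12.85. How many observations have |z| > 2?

Cutoffs: x̄ ± 2s = [-0.19, 51.21].
Outside the cutoffs: 54.5.

1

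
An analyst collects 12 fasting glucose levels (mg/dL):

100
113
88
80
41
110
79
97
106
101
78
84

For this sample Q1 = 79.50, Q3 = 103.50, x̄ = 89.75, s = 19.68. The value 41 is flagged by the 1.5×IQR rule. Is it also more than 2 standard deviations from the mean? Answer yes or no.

z = (41 − 89.75) / 19.68 = -2.48.
|z| = 2.48 > 2.

yes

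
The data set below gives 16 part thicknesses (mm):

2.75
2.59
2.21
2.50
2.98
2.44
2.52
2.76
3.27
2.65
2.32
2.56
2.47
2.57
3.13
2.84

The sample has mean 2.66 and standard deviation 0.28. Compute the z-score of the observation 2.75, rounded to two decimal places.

z = (2.75 − 2.66) / 0.28 = 0.32.

0.32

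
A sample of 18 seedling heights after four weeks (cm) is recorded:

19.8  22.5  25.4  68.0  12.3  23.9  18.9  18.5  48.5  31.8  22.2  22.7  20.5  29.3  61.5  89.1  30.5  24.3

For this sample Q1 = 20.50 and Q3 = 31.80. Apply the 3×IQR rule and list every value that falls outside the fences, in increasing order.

68.0, 89.1

IQR = Q3 − Q1 = 31.80 − 20.50 = 11.30.
Lower fence = Q1 − 3·IQR = 20.50 − 33.90 = -13.40.
Upper fence = Q3 + 3·IQR = 31.80 + 33.90 = 65.70.
68.0 > 65.70 → outlier.
89.1 > 65.70 → outlier.
All remaining values lie within [-13.40, 65.70].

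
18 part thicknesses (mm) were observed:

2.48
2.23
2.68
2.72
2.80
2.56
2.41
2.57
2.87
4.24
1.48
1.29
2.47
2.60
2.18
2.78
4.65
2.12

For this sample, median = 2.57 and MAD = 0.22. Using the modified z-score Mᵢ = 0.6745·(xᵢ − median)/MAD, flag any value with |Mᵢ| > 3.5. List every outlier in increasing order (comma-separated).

1.29, 4.24, 4.65

|Mᵢ| > 3.5 ⇔ |xᵢ − 2.57| > 3.5·0.22/0.6745 = 1.14.
So outliers lie outside [1.43, 3.71].
1.29: M = -3.92 → outlier.
4.24: M = 5.12 → outlier.
4.65: M = 6.38 → outlier.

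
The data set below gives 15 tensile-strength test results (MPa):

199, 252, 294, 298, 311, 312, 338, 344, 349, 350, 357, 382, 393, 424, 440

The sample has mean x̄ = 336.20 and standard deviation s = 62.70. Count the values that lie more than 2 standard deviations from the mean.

1

Cutoffs: x̄ ± 2s = [210.80, 461.60].
Outside the cutoffs: 199.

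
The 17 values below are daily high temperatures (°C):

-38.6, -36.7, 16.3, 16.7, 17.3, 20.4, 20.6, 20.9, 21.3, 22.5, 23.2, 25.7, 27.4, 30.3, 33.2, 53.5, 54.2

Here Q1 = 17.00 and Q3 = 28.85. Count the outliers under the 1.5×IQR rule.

IQR = 11.85; fences at 17.00 − 17.775 = -0.775 and 28.85 + 17.775 = 46.625.
Outside the cutoffs: -38.6, -36.7, 53.5, 54.2.

4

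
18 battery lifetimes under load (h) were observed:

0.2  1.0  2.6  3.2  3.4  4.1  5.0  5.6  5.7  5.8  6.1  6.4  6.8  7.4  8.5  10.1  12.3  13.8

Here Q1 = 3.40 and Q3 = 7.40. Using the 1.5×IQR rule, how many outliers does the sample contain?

1

IQR = 4.00; fences at 3.40 − 6.00 = -2.60 and 7.40 + 6.00 = 13.40.
Outside the cutoffs: 13.8.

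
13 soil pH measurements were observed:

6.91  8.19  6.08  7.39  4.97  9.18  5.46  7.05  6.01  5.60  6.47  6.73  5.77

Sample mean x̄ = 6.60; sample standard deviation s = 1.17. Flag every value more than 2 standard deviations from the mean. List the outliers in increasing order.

9.18

Cutoffs at x̄ ± 2s: 6.60 ± 2·1.17 = [4.26, 8.94].
9.18: z = 2.21, |z| > 2 → outlier.
Every other value lies within [4.26, 8.94].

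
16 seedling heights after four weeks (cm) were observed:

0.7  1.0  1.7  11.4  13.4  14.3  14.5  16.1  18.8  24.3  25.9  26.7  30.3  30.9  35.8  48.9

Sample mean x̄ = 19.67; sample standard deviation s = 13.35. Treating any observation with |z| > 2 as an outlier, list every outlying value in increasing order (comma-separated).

Cutoffs at x̄ ± 2s: 19.67 ± 2·13.35 = [-7.03, 46.37].
48.9: z = 2.19, |z| > 2 → outlier.
Every other value lies within [-7.03, 46.37].

48.9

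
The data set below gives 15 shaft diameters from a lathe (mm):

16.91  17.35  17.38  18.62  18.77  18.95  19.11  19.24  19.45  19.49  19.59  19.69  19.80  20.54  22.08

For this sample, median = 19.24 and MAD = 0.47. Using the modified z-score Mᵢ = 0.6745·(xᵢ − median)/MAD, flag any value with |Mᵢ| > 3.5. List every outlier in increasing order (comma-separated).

|Mᵢ| > 3.5 ⇔ |xᵢ − 19.24| > 3.5·0.47/0.6745 = 2.44.
So outliers lie outside [16.80, 21.68].
22.08: M = 4.08 → outlier.

22.08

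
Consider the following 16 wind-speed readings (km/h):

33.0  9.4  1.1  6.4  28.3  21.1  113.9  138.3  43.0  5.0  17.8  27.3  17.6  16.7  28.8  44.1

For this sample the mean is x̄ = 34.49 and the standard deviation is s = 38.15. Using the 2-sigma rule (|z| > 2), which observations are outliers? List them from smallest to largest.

Cutoffs at x̄ ± 2s: 34.49 ± 2·38.15 = [-41.81, 110.79].
113.9: z = 2.08, |z| > 2 → outlier.
138.3: z = 2.72, |z| > 2 → outlier.
Every other value lies within [-41.81, 110.79].

113.9, 138.3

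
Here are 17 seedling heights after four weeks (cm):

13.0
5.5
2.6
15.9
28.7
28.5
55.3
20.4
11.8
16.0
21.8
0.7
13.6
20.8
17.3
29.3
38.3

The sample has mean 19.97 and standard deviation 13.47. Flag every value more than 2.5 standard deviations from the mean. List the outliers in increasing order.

55.3

Cutoffs at x̄ ± 2.5s: 19.97 ± 2.5·13.47 = [-13.705, 53.645].
55.3: z = 2.62, |z| > 2.5 → outlier.
Every other value lies within [-13.705, 53.645].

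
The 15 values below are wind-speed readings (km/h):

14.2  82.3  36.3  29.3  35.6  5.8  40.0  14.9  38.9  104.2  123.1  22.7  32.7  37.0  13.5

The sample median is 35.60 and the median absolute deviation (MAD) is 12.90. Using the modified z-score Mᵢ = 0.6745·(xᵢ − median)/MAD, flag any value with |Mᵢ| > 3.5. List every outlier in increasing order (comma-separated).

104.2, 123.1

|Mᵢ| > 3.5 ⇔ |xᵢ − 35.60| > 3.5·12.90/0.6745 = 66.94.
So outliers lie outside [-31.34, 102.54].
104.2: M = 3.59 → outlier.
123.1: M = 4.58 → outlier.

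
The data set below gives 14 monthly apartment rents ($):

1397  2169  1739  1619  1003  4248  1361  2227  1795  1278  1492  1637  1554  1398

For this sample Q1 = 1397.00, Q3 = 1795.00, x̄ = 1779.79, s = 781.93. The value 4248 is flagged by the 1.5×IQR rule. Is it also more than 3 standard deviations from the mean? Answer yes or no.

z = (4248 − 1779.79) / 781.93 = 3.16.
|z| = 3.16 > 3.

yes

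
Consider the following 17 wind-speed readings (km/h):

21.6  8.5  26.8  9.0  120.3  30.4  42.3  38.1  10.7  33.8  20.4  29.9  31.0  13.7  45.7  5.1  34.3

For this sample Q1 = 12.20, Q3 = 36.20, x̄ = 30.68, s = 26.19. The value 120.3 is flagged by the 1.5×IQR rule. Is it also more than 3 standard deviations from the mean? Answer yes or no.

z = (120.3 − 30.68) / 26.19 = 3.42.
|z| = 3.42 > 3.

yes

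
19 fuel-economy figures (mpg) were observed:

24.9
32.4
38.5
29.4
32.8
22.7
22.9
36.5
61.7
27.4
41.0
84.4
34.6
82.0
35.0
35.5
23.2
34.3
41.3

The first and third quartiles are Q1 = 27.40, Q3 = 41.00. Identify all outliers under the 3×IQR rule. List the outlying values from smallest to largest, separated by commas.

IQR = Q3 − Q1 = 41.00 − 27.40 = 13.60.
Lower fence = Q1 − 3·IQR = 27.40 − 40.80 = -13.40.
Upper fence = Q3 + 3·IQR = 41.00 + 40.80 = 81.80.
82.0 > 81.80 → outlier.
84.4 > 81.80 → outlier.
All remaining values lie within [-13.40, 81.80].

82.0, 84.4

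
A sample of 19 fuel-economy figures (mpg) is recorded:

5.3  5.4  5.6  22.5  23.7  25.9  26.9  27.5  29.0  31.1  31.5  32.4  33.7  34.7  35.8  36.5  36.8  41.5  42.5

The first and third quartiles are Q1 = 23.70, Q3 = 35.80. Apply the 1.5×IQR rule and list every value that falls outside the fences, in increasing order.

5.3, 5.4

IQR = Q3 − Q1 = 35.80 − 23.70 = 12.10.
Lower fence = Q1 − 1.5·IQR = 23.70 − 18.15 = 5.55.
Upper fence = Q3 + 1.5·IQR = 35.80 + 18.15 = 53.95.
5.3 < 5.55 → outlier.
5.4 < 5.55 → outlier.
All remaining values lie within [5.55, 53.95].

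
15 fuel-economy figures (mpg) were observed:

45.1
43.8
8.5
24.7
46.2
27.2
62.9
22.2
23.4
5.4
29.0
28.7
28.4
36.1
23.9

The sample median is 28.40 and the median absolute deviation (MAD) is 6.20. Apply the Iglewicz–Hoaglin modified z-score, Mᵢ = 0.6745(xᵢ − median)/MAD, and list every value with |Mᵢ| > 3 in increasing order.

|Mᵢ| > 3 ⇔ |xᵢ − 28.40| > 3·6.20/0.6745 = 27.58.
So outliers lie outside [0.82, 55.98].
62.9: M = 3.75 → outlier.

62.9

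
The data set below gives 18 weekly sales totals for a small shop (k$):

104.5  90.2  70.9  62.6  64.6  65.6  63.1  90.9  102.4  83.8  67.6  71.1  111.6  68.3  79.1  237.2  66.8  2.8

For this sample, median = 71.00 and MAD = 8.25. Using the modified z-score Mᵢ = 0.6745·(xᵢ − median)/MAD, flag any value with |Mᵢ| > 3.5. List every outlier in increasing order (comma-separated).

2.8, 237.2

|Mᵢ| > 3.5 ⇔ |xᵢ − 71.00| > 3.5·8.25/0.6745 = 42.81.
So outliers lie outside [28.19, 113.81].
2.8: M = -5.58 → outlier.
237.2: M = 13.59 → outlier.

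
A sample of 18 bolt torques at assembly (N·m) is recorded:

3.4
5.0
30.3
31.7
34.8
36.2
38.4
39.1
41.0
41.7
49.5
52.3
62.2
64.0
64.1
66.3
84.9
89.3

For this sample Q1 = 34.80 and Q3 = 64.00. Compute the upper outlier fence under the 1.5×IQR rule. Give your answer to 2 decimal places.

IQR = Q3 − Q1 = 64.00 − 34.80 = 29.20.
Lower fence = Q1 − 1.5·IQR = 34.80 − 43.80 = -9.00.
Upper fence = Q3 + 1.5·IQR = 64.00 + 43.80 = 107.80.

107.80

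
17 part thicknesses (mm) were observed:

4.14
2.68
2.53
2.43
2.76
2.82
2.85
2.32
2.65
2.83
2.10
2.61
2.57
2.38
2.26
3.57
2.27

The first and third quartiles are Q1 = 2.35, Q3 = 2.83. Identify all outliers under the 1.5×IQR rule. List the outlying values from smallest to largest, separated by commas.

3.57, 4.14

IQR = Q3 − Q1 = 2.83 − 2.35 = 0.48.
Lower fence = Q1 − 1.5·IQR = 2.35 − 0.72 = 1.63.
Upper fence = Q3 + 1.5·IQR = 2.83 + 0.72 = 3.55.
3.57 > 3.55 → outlier.
4.14 > 3.55 → outlier.
All remaining values lie within [1.63, 3.55].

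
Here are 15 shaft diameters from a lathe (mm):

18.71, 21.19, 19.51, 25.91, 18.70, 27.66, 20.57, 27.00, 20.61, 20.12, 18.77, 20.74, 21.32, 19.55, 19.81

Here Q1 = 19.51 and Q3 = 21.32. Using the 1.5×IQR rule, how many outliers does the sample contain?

IQR = 1.81; fences at 19.51 − 2.715 = 16.795 and 21.32 + 2.715 = 24.035.
Outside the cutoffs: 25.91, 27.00, 27.66.

3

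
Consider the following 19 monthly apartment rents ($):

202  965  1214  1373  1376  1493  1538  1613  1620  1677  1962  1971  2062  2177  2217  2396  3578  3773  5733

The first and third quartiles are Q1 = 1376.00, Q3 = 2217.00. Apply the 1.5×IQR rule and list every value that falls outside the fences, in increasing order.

3578, 3773, 5733

IQR = Q3 − Q1 = 2217.00 − 1376.00 = 841.00.
Lower fence = Q1 − 1.5·IQR = 1376.00 − 1261.50 = 114.50.
Upper fence = Q3 + 1.5·IQR = 2217.00 + 1261.50 = 3478.50.
3578 > 3478.50 → outlier.
3773 > 3478.50 → outlier.
5733 > 3478.50 → outlier.
All remaining values lie within [114.50, 3478.50].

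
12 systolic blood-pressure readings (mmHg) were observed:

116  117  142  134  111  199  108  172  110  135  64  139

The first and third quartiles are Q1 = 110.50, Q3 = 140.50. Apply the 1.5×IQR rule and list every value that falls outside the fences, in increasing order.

IQR = Q3 − Q1 = 140.50 − 110.50 = 30.00.
Lower fence = Q1 − 1.5·IQR = 110.50 − 45.00 = 65.50.
Upper fence = Q3 + 1.5·IQR = 140.50 + 45.00 = 185.50.
64 < 65.50 → outlier.
199 > 185.50 → outlier.
All remaining values lie within [65.50, 185.50].

64, 199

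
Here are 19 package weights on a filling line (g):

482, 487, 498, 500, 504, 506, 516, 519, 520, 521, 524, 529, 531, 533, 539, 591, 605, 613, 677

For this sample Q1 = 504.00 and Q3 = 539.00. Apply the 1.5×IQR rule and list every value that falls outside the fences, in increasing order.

IQR = Q3 − Q1 = 539.00 − 504.00 = 35.00.
Lower fence = Q1 − 1.5·IQR = 504.00 − 52.50 = 451.50.
Upper fence = Q3 + 1.5·IQR = 539.00 + 52.50 = 591.50.
605 > 591.50 → outlier.
613 > 591.50 → outlier.
677 > 591.50 → outlier.
All remaining values lie within [451.50, 591.50].

605, 613, 677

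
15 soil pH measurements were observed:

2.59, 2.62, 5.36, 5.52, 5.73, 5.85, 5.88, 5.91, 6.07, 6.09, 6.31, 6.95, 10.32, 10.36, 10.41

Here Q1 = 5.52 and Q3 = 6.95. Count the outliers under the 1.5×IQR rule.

5

IQR = 1.43; fences at 5.52 − 2.145 = 3.375 and 6.95 + 2.145 = 9.095.
Outside the cutoffs: 2.59, 2.62, 10.32, 10.36, 10.41.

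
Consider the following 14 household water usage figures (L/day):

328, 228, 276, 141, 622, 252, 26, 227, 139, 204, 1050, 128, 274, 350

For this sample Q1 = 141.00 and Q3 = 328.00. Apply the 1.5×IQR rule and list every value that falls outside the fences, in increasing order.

IQR = Q3 − Q1 = 328.00 − 141.00 = 187.00.
Lower fence = Q1 − 1.5·IQR = 141.00 − 280.50 = -139.50.
Upper fence = Q3 + 1.5·IQR = 328.00 + 280.50 = 608.50.
622 > 608.50 → outlier.
1050 > 608.50 → outlier.
All remaining values lie within [-139.50, 608.50].

622, 1050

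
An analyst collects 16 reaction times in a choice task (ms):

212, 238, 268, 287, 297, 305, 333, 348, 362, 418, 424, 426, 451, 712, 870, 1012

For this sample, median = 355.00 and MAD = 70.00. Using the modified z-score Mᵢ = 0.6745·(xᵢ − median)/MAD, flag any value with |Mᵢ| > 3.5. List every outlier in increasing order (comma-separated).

870, 1012

|Mᵢ| > 3.5 ⇔ |xᵢ − 355.00| > 3.5·70.00/0.6745 = 363.23.
So outliers lie outside [-8.23, 718.23].
870: M = 4.96 → outlier.
1012: M = 6.33 → outlier.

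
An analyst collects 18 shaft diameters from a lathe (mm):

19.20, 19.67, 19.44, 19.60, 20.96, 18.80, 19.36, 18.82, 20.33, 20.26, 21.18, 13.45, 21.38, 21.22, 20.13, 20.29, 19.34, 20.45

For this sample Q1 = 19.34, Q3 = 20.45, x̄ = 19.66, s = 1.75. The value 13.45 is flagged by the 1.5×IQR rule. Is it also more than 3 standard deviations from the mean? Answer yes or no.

yes

z = (13.45 − 19.66) / 1.75 = -3.55.
|z| = 3.55 > 3.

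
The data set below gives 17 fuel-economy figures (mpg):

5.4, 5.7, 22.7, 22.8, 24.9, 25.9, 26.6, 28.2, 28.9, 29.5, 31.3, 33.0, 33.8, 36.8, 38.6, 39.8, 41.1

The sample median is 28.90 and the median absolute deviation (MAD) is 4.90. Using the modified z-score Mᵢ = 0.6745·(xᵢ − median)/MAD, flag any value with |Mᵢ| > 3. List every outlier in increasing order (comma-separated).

|Mᵢ| > 3 ⇔ |xᵢ − 28.90| > 3·4.90/0.6745 = 21.79.
So outliers lie outside [7.11, 50.69].
5.4: M = -3.23 → outlier.
5.7: M = -3.19 → outlier.

5.4, 5.7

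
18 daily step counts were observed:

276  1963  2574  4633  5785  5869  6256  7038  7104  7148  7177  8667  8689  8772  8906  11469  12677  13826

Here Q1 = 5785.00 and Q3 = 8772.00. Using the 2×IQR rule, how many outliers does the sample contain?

IQR = 2987.00; fences at 5785.00 − 5974.00 = -189.00 and 8772.00 + 5974.00 = 14746.00.
Every value lies within the cutoffs.

0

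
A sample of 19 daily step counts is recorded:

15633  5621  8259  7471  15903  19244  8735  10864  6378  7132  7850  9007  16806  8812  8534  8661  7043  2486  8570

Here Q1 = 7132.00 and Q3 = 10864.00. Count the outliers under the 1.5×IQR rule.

2

IQR = 3732.00; fences at 7132.00 − 5598.00 = 1534.00 and 10864.00 + 5598.00 = 16462.00.
Outside the cutoffs: 16806, 19244.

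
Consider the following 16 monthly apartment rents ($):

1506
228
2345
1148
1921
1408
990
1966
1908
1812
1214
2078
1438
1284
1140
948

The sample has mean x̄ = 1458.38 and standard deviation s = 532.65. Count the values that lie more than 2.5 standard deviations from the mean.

Cutoffs: x̄ ± 2.5s = [126.755, 2790.005].
Every value lies within the cutoffs.

0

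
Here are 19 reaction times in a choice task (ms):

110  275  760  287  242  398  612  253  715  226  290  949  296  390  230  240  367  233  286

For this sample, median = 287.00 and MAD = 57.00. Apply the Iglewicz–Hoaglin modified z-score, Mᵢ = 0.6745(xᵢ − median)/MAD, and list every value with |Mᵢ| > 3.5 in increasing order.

612, 715, 760, 949

|Mᵢ| > 3.5 ⇔ |xᵢ − 287.00| > 3.5·57.00/0.6745 = 295.77.
So outliers lie outside [-8.77, 582.77].
612: M = 3.85 → outlier.
715: M = 5.06 → outlier.
760: M = 5.60 → outlier.
949: M = 7.83 → outlier.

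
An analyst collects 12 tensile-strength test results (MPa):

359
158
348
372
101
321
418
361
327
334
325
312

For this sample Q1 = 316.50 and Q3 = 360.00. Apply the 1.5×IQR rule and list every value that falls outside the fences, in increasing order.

IQR = Q3 − Q1 = 360.00 − 316.50 = 43.50.
Lower fence = Q1 − 1.5·IQR = 316.50 − 65.25 = 251.25.
Upper fence = Q3 + 1.5·IQR = 360.00 + 65.25 = 425.25.
101 < 251.25 → outlier.
158 < 251.25 → outlier.
All remaining values lie within [251.25, 425.25].

101, 158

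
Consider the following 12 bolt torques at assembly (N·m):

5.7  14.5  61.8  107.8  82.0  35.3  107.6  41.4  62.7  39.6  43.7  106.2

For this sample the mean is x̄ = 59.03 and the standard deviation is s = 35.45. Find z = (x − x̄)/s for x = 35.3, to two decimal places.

-0.67

z = (35.3 − 59.03) / 35.45 = -0.67.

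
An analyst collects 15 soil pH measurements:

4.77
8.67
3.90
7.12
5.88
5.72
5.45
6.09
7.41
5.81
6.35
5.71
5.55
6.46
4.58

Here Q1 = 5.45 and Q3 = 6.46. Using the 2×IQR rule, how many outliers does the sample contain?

IQR = 1.01; fences at 5.45 − 2.02 = 3.43 and 6.46 + 2.02 = 8.48.
Outside the cutoffs: 8.67.

1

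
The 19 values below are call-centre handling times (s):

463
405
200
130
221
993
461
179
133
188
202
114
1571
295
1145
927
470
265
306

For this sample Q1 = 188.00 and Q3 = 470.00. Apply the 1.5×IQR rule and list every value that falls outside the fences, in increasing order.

IQR = Q3 − Q1 = 470.00 − 188.00 = 282.00.
Lower fence = Q1 − 1.5·IQR = 188.00 − 423.00 = -235.00.
Upper fence = Q3 + 1.5·IQR = 470.00 + 423.00 = 893.00.
927 > 893.00 → outlier.
993 > 893.00 → outlier.
1145 > 893.00 → outlier.
1571 > 893.00 → outlier.
All remaining values lie within [-235.00, 893.00].

927, 993, 1145, 1571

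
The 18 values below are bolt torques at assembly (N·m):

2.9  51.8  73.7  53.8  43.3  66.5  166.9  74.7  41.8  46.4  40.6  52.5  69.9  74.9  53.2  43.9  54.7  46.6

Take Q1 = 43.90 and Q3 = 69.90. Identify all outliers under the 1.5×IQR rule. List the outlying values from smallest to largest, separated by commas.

2.9, 166.9

IQR = Q3 − Q1 = 69.90 − 43.90 = 26.00.
Lower fence = Q1 − 1.5·IQR = 43.90 − 39.00 = 4.90.
Upper fence = Q3 + 1.5·IQR = 69.90 + 39.00 = 108.90.
2.9 < 4.90 → outlier.
166.9 > 108.90 → outlier.
All remaining values lie within [4.90, 108.90].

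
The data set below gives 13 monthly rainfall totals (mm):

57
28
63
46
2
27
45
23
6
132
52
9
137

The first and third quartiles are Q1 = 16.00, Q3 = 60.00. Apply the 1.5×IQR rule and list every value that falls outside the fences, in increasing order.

IQR = Q3 − Q1 = 60.00 − 16.00 = 44.00.
Lower fence = Q1 − 1.5·IQR = 16.00 − 66.00 = -50.00.
Upper fence = Q3 + 1.5·IQR = 60.00 + 66.00 = 126.00.
132 > 126.00 → outlier.
137 > 126.00 → outlier.
All remaining values lie within [-50.00, 126.00].

132, 137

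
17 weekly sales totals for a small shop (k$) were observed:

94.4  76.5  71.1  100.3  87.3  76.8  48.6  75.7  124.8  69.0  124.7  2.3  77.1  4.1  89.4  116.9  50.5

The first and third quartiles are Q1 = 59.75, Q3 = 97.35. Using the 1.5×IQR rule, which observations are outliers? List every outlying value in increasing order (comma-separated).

IQR = Q3 − Q1 = 97.35 − 59.75 = 37.60.
Lower fence = Q1 − 1.5·IQR = 59.75 − 56.40 = 3.35.
Upper fence = Q3 + 1.5·IQR = 97.35 + 56.40 = 153.75.
2.3 < 3.35 → outlier.
All remaining values lie within [3.35, 153.75].

2.3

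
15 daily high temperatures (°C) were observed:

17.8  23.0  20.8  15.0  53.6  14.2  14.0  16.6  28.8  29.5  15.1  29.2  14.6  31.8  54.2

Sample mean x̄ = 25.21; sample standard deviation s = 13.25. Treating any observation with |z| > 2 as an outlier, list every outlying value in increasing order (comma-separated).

53.6, 54.2

Cutoffs at x̄ ± 2s: 25.21 ± 2·13.25 = [-1.29, 51.71].
53.6: z = 2.14, |z| > 2 → outlier.
54.2: z = 2.19, |z| > 2 → outlier.
Every other value lies within [-1.29, 51.71].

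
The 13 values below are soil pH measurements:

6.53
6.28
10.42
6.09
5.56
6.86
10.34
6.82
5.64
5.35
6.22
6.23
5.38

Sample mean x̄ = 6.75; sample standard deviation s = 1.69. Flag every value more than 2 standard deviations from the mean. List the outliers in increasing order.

Cutoffs at x̄ ± 2s: 6.75 ± 2·1.69 = [3.37, 10.13].
10.34: z = 2.12, |z| > 2 → outlier.
10.42: z = 2.17, |z| > 2 → outlier.
Every other value lies within [3.37, 10.13].

10.34, 10.42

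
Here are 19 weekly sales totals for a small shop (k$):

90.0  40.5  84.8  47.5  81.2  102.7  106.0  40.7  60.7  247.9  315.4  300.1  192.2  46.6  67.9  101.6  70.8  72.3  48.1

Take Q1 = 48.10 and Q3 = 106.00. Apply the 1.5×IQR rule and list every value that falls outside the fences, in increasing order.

247.9, 300.1, 315.4

IQR = Q3 − Q1 = 106.00 − 48.10 = 57.90.
Lower fence = Q1 − 1.5·IQR = 48.10 − 86.85 = -38.75.
Upper fence = Q3 + 1.5·IQR = 106.00 + 86.85 = 192.85.
247.9 > 192.85 → outlier.
300.1 > 192.85 → outlier.
315.4 > 192.85 → outlier.
All remaining values lie within [-38.75, 192.85].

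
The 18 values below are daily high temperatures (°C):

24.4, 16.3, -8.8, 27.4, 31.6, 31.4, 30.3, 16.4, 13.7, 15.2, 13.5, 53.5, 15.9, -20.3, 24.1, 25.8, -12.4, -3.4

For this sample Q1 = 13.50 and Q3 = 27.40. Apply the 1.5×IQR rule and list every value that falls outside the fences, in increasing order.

-20.3, -12.4, -8.8, 53.5

IQR = Q3 − Q1 = 27.40 − 13.50 = 13.90.
Lower fence = Q1 − 1.5·IQR = 13.50 − 20.85 = -7.35.
Upper fence = Q3 + 1.5·IQR = 27.40 + 20.85 = 48.25.
-20.3 < -7.35 → outlier.
-12.4 < -7.35 → outlier.
-8.8 < -7.35 → outlier.
53.5 > 48.25 → outlier.
All remaining values lie within [-7.35, 48.25].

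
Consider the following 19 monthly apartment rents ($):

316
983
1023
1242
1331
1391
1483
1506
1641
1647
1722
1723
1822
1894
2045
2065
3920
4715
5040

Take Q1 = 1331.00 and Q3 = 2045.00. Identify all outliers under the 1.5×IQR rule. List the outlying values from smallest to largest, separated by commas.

IQR = Q3 − Q1 = 2045.00 − 1331.00 = 714.00.
Lower fence = Q1 − 1.5·IQR = 1331.00 − 1071.00 = 260.00.
Upper fence = Q3 + 1.5·IQR = 2045.00 + 1071.00 = 3116.00.
3920 > 3116.00 → outlier.
4715 > 3116.00 → outlier.
5040 > 3116.00 → outlier.
All remaining values lie within [260.00, 3116.00].

3920, 4715, 5040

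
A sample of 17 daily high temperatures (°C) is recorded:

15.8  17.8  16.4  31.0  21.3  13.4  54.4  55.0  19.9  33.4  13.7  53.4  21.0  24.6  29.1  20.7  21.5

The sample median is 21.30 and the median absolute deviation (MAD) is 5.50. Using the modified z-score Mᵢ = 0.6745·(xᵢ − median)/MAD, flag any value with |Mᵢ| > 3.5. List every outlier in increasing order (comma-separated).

|Mᵢ| > 3.5 ⇔ |xᵢ − 21.30| > 3.5·5.50/0.6745 = 28.54.
So outliers lie outside [-7.24, 49.84].
53.4: M = 3.94 → outlier.
54.4: M = 4.06 → outlier.
55.0: M = 4.13 → outlier.

53.4, 54.4, 55.0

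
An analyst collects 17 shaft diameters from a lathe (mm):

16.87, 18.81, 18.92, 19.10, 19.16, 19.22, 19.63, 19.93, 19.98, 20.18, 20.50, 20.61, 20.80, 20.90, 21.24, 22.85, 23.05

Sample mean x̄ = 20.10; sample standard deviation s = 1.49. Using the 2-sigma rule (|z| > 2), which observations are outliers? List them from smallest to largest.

16.87

Cutoffs at x̄ ± 2s: 20.10 ± 2·1.49 = [17.12, 23.08].
16.87: z = -2.17, |z| > 2 → outlier.
Every other value lies within [17.12, 23.08].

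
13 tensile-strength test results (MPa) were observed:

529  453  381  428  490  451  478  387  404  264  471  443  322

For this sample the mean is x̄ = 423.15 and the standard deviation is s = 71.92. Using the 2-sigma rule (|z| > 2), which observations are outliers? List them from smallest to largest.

Cutoffs at x̄ ± 2s: 423.15 ± 2·71.92 = [279.31, 566.99].
264: z = -2.21, |z| > 2 → outlier.
Every other value lies within [279.31, 566.99].

264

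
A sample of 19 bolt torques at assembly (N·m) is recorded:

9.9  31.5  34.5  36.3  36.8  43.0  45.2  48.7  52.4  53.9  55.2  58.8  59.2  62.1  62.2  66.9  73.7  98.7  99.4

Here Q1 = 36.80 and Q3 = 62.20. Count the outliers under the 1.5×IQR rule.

IQR = 25.40; fences at 36.80 − 38.10 = -1.30 and 62.20 + 38.10 = 100.30.
Every value lies within the cutoffs.

0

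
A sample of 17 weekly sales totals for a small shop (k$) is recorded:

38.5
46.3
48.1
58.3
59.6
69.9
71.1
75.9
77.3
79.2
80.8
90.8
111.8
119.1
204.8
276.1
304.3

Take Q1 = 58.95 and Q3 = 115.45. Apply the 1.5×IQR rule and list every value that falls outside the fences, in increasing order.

IQR = Q3 − Q1 = 115.45 − 58.95 = 56.50.
Lower fence = Q1 − 1.5·IQR = 58.95 − 84.75 = -25.80.
Upper fence = Q3 + 1.5·IQR = 115.45 + 84.75 = 200.20.
204.8 > 200.20 → outlier.
276.1 > 200.20 → outlier.
304.3 > 200.20 → outlier.
All remaining values lie within [-25.80, 200.20].

204.8, 276.1, 304.3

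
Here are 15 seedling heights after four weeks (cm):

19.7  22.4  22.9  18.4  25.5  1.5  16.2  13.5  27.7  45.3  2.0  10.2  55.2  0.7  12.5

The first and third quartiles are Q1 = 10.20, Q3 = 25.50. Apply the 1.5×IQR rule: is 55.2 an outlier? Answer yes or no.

IQR = Q3 − Q1 = 25.50 − 10.20 = 15.30.
Lower fence = Q1 − 1.5·IQR = 10.20 − 22.95 = -12.75.
Upper fence = Q3 + 1.5·IQR = 25.50 + 22.95 = 48.45.
55.2 lies above the upper fence.

yes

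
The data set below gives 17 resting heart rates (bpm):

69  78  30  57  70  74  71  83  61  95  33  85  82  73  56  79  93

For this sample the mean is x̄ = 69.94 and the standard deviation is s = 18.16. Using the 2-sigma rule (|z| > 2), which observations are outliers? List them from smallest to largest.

Cutoffs at x̄ ± 2s: 69.94 ± 2·18.16 = [33.62, 106.26].
30: z = -2.20, |z| > 2 → outlier.
33: z = -2.03, |z| > 2 → outlier.
Every other value lies within [33.62, 106.26].

30, 33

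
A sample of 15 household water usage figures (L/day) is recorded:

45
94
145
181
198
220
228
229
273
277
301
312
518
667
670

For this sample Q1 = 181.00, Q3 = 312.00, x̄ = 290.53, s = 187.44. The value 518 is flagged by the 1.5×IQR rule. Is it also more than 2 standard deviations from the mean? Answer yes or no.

z = (518 − 290.53) / 187.44 = 1.21.
|z| = 1.21 ≤ 2.

no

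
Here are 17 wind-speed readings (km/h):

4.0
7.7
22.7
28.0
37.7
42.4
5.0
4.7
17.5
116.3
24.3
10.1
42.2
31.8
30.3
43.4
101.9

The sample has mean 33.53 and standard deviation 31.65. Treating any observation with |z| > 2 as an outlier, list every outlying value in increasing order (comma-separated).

Cutoffs at x̄ ± 2s: 33.53 ± 2·31.65 = [-29.77, 96.83].
101.9: z = 2.16, |z| > 2 → outlier.
116.3: z = 2.62, |z| > 2 → outlier.
Every other value lies within [-29.77, 96.83].

101.9, 116.3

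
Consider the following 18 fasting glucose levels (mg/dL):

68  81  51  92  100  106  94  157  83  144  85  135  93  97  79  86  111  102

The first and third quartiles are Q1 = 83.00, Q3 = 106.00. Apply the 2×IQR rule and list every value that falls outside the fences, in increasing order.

157

IQR = Q3 − Q1 = 106.00 − 83.00 = 23.00.
Lower fence = Q1 − 2·IQR = 83.00 − 46.00 = 37.00.
Upper fence = Q3 + 2·IQR = 106.00 + 46.00 = 152.00.
157 > 152.00 → outlier.
All remaining values lie within [37.00, 152.00].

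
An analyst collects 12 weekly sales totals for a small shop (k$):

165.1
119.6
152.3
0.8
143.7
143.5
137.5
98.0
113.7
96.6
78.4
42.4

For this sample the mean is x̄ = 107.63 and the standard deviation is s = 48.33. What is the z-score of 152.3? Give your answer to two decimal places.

0.92

z = (152.3 − 107.63) / 48.33 = 0.92.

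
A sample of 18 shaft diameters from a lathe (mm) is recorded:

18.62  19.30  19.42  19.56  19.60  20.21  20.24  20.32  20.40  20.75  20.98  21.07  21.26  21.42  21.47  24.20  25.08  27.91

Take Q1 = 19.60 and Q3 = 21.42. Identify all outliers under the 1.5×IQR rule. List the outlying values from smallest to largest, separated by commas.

24.20, 25.08, 27.91

IQR = Q3 − Q1 = 21.42 − 19.60 = 1.82.
Lower fence = Q1 − 1.5·IQR = 19.60 − 2.73 = 16.87.
Upper fence = Q3 + 1.5·IQR = 21.42 + 2.73 = 24.15.
24.20 > 24.15 → outlier.
25.08 > 24.15 → outlier.
27.91 > 24.15 → outlier.
All remaining values lie within [16.87, 24.15].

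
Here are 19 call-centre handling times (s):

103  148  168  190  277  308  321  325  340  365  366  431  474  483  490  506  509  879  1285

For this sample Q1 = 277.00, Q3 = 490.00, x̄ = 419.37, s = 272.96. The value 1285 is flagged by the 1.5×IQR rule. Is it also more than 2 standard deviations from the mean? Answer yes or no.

yes

z = (1285 − 419.37) / 272.96 = 3.17.
|z| = 3.17 > 2.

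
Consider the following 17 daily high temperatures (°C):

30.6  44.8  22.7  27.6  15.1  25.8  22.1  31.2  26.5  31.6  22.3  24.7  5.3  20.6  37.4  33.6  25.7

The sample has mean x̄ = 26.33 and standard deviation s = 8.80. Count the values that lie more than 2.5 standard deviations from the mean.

0

Cutoffs: x̄ ± 2.5s = [4.33, 48.33].
Every value lies within the cutoffs.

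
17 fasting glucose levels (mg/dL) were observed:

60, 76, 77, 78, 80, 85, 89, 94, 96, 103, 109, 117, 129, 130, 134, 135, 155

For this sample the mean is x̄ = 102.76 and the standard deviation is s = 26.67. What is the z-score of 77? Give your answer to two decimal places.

z = (77 − 102.76) / 26.67 = -0.97.

-0.97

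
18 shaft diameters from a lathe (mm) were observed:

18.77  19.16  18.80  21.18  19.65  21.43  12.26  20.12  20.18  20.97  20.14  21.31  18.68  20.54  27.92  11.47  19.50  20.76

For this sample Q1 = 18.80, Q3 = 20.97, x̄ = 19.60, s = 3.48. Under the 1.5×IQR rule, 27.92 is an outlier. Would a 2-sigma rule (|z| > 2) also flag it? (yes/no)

z = (27.92 − 19.60) / 3.48 = 2.39.
|z| = 2.39 > 2.

yes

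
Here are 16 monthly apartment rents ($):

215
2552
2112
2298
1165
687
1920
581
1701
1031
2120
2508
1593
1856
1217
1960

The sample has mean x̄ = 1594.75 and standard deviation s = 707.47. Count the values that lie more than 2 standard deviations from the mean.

0

Cutoffs: x̄ ± 2s = [179.81, 3009.69].
Every value lies within the cutoffs.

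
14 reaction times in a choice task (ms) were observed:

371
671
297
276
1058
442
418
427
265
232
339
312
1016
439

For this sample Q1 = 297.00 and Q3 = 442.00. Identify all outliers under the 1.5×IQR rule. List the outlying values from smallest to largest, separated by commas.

671, 1016, 1058

IQR = Q3 − Q1 = 442.00 − 297.00 = 145.00.
Lower fence = Q1 − 1.5·IQR = 297.00 − 217.50 = 79.50.
Upper fence = Q3 + 1.5·IQR = 442.00 + 217.50 = 659.50.
671 > 659.50 → outlier.
1016 > 659.50 → outlier.
1058 > 659.50 → outlier.
All remaining values lie within [79.50, 659.50].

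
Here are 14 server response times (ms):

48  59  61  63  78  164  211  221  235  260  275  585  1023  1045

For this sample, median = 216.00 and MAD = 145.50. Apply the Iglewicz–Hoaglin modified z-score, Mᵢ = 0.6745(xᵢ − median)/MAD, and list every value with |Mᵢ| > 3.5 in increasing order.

|Mᵢ| > 3.5 ⇔ |xᵢ − 216.00| > 3.5·145.50/0.6745 = 755.00.
So outliers lie outside [-539.00, 971.00].
1023: M = 3.74 → outlier.
1045: M = 3.84 → outlier.

1023, 1045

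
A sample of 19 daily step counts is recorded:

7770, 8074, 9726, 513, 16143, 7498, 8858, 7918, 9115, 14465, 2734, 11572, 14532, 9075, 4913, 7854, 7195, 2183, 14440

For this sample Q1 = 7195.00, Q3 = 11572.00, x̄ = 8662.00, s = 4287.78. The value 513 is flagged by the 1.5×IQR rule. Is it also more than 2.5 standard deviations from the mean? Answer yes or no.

no

z = (513 − 8662.00) / 4287.78 = -1.90.
|z| = 1.90 ≤ 2.5.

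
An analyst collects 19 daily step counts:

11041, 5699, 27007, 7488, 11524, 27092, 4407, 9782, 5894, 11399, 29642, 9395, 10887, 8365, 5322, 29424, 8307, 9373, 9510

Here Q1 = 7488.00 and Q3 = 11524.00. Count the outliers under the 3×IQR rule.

4

IQR = 4036.00; fences at 7488.00 − 12108.00 = -4620.00 and 11524.00 + 12108.00 = 23632.00.
Outside the cutoffs: 27007, 27092, 29424, 29642.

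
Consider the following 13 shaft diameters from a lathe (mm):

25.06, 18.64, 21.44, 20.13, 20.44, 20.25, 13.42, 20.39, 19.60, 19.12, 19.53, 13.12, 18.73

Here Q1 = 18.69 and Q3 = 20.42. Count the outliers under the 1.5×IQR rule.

IQR = 1.73; fences at 18.69 − 2.595 = 16.095 and 20.42 + 2.595 = 23.015.
Outside the cutoffs: 13.12, 13.42, 25.06.

3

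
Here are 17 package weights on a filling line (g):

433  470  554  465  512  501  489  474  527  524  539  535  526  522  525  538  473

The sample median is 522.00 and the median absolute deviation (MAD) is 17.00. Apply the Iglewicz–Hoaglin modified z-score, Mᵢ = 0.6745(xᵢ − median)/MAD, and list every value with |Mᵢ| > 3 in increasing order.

|Mᵢ| > 3 ⇔ |xᵢ − 522.00| > 3·17.00/0.6745 = 75.61.
So outliers lie outside [446.39, 597.61].
433: M = -3.53 → outlier.

433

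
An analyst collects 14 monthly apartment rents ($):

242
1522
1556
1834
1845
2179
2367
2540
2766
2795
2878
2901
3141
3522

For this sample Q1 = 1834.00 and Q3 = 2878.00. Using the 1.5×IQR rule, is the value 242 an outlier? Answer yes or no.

IQR = Q3 − Q1 = 2878.00 − 1834.00 = 1044.00.
Lower fence = Q1 − 1.5·IQR = 1834.00 − 1566.00 = 268.00.
Upper fence = Q3 + 1.5·IQR = 2878.00 + 1566.00 = 4444.00.
242 lies below the lower fence.

yes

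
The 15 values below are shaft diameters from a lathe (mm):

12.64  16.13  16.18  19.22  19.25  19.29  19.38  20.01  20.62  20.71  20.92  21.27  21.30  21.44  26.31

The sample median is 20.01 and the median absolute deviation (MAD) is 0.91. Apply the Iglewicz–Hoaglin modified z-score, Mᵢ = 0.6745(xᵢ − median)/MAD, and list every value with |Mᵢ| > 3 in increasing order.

12.64, 26.31

|Mᵢ| > 3 ⇔ |xᵢ − 20.01| > 3·0.91/0.6745 = 4.05.
So outliers lie outside [15.96, 24.06].
12.64: M = -5.46 → outlier.
26.31: M = 4.67 → outlier.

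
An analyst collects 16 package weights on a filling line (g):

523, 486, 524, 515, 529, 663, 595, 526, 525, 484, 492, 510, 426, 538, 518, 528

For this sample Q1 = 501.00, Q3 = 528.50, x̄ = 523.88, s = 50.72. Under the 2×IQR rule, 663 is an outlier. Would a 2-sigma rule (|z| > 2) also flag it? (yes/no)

z = (663 − 523.88) / 50.72 = 2.74.
|z| = 2.74 > 2.

yes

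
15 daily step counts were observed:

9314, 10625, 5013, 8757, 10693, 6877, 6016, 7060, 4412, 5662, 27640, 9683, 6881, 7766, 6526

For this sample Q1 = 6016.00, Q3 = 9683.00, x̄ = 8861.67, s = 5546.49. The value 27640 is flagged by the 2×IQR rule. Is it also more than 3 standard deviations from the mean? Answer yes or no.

z = (27640 − 8861.67) / 5546.49 = 3.39.
|z| = 3.39 > 3.

yes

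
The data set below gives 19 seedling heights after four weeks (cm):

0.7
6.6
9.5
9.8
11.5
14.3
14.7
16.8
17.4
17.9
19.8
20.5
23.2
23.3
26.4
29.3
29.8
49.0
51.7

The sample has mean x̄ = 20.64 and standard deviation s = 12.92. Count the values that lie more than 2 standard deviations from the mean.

2

Cutoffs: x̄ ± 2s = [-5.20, 46.48].
Outside the cutoffs: 49.0, 51.7.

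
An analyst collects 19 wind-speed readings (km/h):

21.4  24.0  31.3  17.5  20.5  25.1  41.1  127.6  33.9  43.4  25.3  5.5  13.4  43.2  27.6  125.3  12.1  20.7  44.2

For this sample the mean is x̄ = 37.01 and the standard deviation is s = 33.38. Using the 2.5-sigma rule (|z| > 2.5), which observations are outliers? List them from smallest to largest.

Cutoffs at x̄ ± 2.5s: 37.01 ± 2.5·33.38 = [-46.44, 120.46].
125.3: z = 2.64, |z| > 2.5 → outlier.
127.6: z = 2.71, |z| > 2.5 → outlier.
Every other value lies within [-46.44, 120.46].

125.3, 127.6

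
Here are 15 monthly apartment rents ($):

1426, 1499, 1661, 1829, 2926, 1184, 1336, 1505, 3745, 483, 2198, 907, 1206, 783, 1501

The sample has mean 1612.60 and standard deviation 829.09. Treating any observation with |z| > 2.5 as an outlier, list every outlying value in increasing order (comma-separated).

Cutoffs at x̄ ± 2.5s: 1612.60 ± 2.5·829.09 = [-460.125, 3685.325].
3745: z = 2.57, |z| > 2.5 → outlier.
Every other value lies within [-460.125, 3685.325].

3745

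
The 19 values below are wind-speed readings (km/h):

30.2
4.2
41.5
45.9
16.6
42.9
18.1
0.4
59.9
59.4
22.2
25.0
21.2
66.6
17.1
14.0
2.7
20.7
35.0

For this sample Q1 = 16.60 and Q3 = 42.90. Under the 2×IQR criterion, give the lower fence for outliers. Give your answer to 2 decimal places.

IQR = Q3 − Q1 = 42.90 − 16.60 = 26.30.
Lower fence = Q1 − 2·IQR = 16.60 − 52.60 = -36.00.
Upper fence = Q3 + 2·IQR = 42.90 + 52.60 = 95.50.

-36.00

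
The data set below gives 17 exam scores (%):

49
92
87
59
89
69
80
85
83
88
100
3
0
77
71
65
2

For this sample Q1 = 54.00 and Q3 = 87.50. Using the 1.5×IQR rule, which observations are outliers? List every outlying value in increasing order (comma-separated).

0, 2, 3

IQR = Q3 − Q1 = 87.50 − 54.00 = 33.50.
Lower fence = Q1 − 1.5·IQR = 54.00 − 50.25 = 3.75.
Upper fence = Q3 + 1.5·IQR = 87.50 + 50.25 = 137.75.
0 < 3.75 → outlier.
2 < 3.75 → outlier.
3 < 3.75 → outlier.
All remaining values lie within [3.75, 137.75].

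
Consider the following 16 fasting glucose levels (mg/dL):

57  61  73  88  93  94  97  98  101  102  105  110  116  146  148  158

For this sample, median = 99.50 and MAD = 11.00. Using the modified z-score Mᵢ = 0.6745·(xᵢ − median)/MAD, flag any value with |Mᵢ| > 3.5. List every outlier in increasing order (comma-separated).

|Mᵢ| > 3.5 ⇔ |xᵢ − 99.50| > 3.5·11.00/0.6745 = 57.08.
So outliers lie outside [42.42, 156.58].
158: M = 3.59 → outlier.

158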